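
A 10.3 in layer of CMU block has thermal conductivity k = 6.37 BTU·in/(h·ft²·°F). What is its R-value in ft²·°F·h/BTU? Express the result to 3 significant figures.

1.62 ft²·°F·h/BTU

R = L/k = 10.3/6.37 = 1.617 ft²·°F·h/BTU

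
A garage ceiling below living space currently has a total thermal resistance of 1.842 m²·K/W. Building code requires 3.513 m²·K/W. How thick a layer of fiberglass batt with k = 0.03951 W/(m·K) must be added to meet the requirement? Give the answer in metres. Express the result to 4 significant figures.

0.06602 m

ΔR = 3.513 − 1.842 = 1.671 m²·K/W
L = ΔR × k = 1.671 × 0.03951 = 0.066021 m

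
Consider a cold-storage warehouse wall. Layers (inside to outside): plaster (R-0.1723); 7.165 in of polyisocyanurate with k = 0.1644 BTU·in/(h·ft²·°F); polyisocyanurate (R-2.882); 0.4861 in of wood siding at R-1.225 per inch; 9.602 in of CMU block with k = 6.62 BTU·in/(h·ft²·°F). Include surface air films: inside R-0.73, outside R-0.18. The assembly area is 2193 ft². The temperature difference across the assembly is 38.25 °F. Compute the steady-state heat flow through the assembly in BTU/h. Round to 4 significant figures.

7.165/0.1644 = 43.583
0.4861 × 1.225 = 0.59547
9.602/6.62 = 1.4505
R_total = 0.73 + 0.1723 + 43.583 + 2.882 + 0.59547 + 1.4505 + 0.18 = 49.593 ft²·°F·h/BTU
Q = A·ΔT/R = 2193 × 38.25 / 49.593 = 1691.4 BTU/h

1691 BTU/h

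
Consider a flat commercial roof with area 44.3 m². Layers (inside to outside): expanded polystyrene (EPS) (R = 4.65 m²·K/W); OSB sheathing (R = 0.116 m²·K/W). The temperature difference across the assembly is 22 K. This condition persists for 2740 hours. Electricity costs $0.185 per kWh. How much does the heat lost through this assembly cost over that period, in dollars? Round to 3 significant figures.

104 dollars

R_total = 4.65 + 0.116 = 4.766 m²·K/W
Q = 44.3 × 22 / 4.766 = 204.5 W
E = 204.5 W × 2740 h / 1000 = 560.3 kWh
Cost = 560.3 × 0.185 = $103.7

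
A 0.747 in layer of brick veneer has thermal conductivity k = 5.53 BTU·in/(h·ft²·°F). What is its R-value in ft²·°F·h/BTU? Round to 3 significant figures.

R = L/k = 0.747/5.53 = 0.1351 ft²·°F·h/BTU

0.135 ft²·°F·h/BTU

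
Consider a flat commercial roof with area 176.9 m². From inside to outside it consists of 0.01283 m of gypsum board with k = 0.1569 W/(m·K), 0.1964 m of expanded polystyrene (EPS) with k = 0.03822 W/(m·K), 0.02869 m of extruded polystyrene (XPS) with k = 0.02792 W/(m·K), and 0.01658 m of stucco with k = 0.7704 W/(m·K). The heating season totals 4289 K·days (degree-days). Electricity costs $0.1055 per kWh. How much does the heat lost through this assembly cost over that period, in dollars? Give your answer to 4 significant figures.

306.4 dollars

0.01283/0.1569 = 0.081772
0.1964/0.03822 = 5.1387
0.02869/0.02792 = 1.0276
0.01658/0.7704 = 0.021521
R_total = 0.081772 + 5.1387 + 1.0276 + 0.021521 = 6.2695 m²·K/W
E = A × HDD × 24 / R / 1000 = 176.9 × 4289 × 24 / 6.2695 / 1000 = 2904.4 kWh
Cost = 2904.4 × 0.1055 = $306.42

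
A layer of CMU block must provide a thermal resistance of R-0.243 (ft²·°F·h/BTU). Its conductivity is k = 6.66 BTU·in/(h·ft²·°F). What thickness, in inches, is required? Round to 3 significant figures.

1.62 in

L = R × k = 0.243 × 6.66 = 1.618 in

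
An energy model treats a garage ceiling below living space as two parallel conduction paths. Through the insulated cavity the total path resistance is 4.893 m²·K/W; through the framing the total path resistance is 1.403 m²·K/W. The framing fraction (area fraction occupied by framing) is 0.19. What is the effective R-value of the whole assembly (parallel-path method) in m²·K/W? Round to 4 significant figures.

3.323 m²·K/W

U_eff = 0.81/4.893 + 0.19/1.403 = 0.16554 + 0.13542 = 0.30097
R_eff = 1/U_eff = 3.3226 m²·K/W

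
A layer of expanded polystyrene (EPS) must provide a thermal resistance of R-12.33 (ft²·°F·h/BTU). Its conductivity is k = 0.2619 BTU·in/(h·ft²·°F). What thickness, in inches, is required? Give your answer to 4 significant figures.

3.229 in

L = R × k = 12.33 × 0.2619 = 3.2292 in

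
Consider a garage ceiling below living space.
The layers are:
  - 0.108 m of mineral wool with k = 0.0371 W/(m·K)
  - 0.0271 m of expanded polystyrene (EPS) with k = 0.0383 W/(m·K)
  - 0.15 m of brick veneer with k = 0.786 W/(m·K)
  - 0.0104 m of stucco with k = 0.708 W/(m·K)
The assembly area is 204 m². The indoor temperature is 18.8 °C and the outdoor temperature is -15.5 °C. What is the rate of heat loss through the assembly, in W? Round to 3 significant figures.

0.108/0.0371 = 2.911
0.0271/0.0383 = 0.7076
0.15/0.786 = 0.1908
0.0104/0.708 = 0.01469
R_total = 2.911 + 0.7076 + 0.1908 + 0.01469 = 3.824 m²·K/W
Q = A·ΔT/R = 204 × (18.8 − (-15.5)) / 3.824 = 1830 W

1830 W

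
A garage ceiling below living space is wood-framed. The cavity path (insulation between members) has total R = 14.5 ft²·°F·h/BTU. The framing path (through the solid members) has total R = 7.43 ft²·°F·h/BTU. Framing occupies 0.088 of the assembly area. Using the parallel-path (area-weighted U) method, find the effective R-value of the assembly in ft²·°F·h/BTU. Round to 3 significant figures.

13.4 ft²·°F·h/BTU

U_eff = 0.912/14.5 + 0.088/7.43 = 0.0629 + 0.01184 = 0.07474
R_eff = 1/U_eff = 13.38 ft²·°F·h/BTU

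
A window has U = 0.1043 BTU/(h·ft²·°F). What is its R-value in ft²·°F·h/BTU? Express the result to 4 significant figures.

9.588 ft²·°F·h/BTU

R = 1/U = 1/0.1043 = 9.5877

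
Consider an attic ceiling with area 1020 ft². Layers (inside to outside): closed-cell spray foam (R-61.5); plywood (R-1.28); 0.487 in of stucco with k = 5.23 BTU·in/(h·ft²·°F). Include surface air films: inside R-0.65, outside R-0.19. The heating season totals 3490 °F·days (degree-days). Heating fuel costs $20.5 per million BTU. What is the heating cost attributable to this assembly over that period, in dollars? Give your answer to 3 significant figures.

0.487/5.23 = 0.09312
R_total = 0.65 + 61.5 + 1.28 + 0.09312 + 0.19 = 63.71 ft²·°F·h/BTU
E = A × HDD × 24 / R = 1020 × 3490 × 24 / 63.71 = 1341000 BTU
Cost = 1341000/10⁶ × 20.5 = $27.49

27.5 dollars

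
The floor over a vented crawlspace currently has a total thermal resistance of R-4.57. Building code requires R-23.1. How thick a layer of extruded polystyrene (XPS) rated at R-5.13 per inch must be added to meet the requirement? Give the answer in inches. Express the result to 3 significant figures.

ΔR = 23.1 − 4.57 = 18.53 ft²·°F·h/BTU
L = ΔR / (R/in) = 18.53/5.13 = 3.612 in

3.61 in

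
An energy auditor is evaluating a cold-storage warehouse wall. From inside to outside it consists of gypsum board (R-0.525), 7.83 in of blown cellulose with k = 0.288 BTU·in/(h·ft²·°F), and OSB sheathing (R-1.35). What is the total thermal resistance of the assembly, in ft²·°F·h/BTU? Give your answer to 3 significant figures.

7.83/0.288 = 27.19
R_total = 0.525 + 27.19 + 1.35 = 29.06 ft²·°F·h/BTU

29.1 ft²·°F·h/BTU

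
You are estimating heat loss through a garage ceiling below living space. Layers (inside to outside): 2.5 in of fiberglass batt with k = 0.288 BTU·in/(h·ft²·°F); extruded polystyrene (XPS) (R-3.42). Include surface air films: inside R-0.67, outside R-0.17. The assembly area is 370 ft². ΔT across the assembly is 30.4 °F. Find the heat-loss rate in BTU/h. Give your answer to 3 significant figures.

2.5/0.288 = 8.681
R_total = 0.67 + 8.681 + 3.42 + 0.17 = 12.94 ft²·°F·h/BTU
Q = A·ΔT/R = 370 × 30.4 / 12.94 = 869.2 BTU/h

869 BTU/h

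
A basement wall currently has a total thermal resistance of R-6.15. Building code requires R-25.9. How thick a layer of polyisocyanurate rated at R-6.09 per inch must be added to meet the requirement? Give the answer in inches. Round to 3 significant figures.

3.24 in

ΔR = 25.9 − 6.15 = 19.75 ft²·°F·h/BTU
L = ΔR / (R/in) = 19.75/6.09 = 3.243 in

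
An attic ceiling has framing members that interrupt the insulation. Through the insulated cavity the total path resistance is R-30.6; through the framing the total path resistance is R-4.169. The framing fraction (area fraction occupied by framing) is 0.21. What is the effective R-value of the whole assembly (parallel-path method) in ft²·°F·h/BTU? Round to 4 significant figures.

U_eff = 0.79/30.6 + 0.21/4.169 = 0.025817 + 0.050372 = 0.076189
R_eff = 1/U_eff = 13.125 ft²·°F·h/BTU

13.13 ft²·°F·h/BTU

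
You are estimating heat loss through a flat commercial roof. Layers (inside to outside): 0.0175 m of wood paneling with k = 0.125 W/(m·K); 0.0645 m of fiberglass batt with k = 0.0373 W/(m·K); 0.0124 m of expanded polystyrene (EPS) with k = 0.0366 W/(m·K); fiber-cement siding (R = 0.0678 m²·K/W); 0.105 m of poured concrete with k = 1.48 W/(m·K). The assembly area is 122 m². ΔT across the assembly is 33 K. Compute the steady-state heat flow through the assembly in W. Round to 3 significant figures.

1720 W

0.0175/0.125 = 0.14
0.0645/0.0373 = 1.729
0.0124/0.0366 = 0.3388
0.105/1.48 = 0.07095
R_total = 0.14 + 1.729 + 0.3388 + 0.0678 + 0.07095 = 2.347 m²·K/W
Q = A·ΔT/R = 122 × 33 / 2.347 = 1716 W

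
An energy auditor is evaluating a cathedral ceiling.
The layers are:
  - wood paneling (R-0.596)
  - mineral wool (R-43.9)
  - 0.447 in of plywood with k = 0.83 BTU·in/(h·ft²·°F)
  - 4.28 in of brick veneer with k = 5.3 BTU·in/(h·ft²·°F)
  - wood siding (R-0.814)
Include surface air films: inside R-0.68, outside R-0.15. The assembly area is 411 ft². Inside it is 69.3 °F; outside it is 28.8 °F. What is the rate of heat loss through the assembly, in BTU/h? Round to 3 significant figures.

0.447/0.83 = 0.5386
4.28/5.3 = 0.8075
R_total = 0.68 + 0.596 + 43.9 + 0.5386 + 0.8075 + 0.814 + 0.15 = 47.49 ft²·°F·h/BTU
Q = A·ΔT/R = 411 × (69.3 − 28.8) / 47.49 = 350.5 BTU/h

351 BTU/h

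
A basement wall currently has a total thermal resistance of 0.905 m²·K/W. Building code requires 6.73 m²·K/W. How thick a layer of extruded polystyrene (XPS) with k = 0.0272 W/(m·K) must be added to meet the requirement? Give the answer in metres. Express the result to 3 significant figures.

0.158 m

ΔR = 6.73 − 0.905 = 5.825 m²·K/W
L = ΔR × k = 5.825 × 0.0272 = 0.1584 m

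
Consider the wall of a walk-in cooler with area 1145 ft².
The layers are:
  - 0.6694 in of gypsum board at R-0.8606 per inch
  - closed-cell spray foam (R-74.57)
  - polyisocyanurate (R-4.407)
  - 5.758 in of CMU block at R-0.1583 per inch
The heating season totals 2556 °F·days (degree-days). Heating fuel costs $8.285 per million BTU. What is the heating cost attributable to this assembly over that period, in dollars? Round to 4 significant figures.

0.6694 × 0.8606 = 0.57609
5.758 × 0.1583 = 0.91149
R_total = 0.57609 + 74.57 + 4.407 + 0.91149 = 80.465 ft²·°F·h/BTU
E = A × HDD × 24 / R = 1145 × 2556 × 24 / 80.465 = 872920 BTU
Cost = 872920/10⁶ × 8.285 = $7.2321

7.232 dollars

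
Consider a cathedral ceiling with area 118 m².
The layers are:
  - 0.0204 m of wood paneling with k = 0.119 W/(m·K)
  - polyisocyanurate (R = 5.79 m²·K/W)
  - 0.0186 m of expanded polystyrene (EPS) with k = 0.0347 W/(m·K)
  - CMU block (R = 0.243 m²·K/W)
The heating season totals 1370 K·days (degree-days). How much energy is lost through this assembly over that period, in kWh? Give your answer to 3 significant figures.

576 kWh

0.0204/0.119 = 0.1714
0.0186/0.0347 = 0.536
R_total = 0.1714 + 5.79 + 0.536 + 0.243 = 6.74 m²·K/W
E = A × HDD × 24 / R / 1000 = 118 × 1370 × 24 / 6.74 / 1000 = 575.6 kWh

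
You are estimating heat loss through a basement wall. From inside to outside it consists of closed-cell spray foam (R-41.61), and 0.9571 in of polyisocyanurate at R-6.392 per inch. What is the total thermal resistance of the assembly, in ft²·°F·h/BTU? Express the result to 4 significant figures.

47.73 ft²·°F·h/BTU

0.9571 × 6.392 = 6.1178
R_total = 41.61 + 6.1178 = 47.728 ft²·°F·h/BTU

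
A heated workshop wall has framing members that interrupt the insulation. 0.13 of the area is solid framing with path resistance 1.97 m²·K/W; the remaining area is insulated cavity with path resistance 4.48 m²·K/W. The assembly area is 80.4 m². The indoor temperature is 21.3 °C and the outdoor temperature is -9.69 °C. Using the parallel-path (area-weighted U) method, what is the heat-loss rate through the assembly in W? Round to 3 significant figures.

648 W

U_eff = 0.87/4.48 + 0.13/1.97 = 0.1942 + 0.06599 = 0.2602
R_eff = 1/U_eff = 3.843 m²·K/W
Q = 80.4 × (21.3 − (-9.69)) / 3.843 = 648.3 W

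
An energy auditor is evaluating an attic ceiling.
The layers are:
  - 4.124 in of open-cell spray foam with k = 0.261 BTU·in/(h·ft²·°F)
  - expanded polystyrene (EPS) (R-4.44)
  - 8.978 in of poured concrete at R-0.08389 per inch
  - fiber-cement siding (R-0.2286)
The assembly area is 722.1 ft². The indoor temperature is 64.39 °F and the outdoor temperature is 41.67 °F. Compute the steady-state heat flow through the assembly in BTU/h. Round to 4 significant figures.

4.124/0.261 = 15.801
8.978 × 0.08389 = 0.75316
R_total = 15.801 + 4.44 + 0.75316 + 0.2286 = 21.223 ft²·°F·h/BTU
Q = A·ΔT/R = 722.1 × (64.39 − 41.67) / 21.223 = 773.05 BTU/h

773.1 BTU/h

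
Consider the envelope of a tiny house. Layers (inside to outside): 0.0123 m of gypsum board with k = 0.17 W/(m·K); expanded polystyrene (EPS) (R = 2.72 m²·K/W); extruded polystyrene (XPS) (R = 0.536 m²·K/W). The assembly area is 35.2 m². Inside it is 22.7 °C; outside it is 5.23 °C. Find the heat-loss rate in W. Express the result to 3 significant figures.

0.0123/0.17 = 0.07235
R_total = 0.07235 + 2.72 + 0.536 = 3.328 m²·K/W
Q = A·ΔT/R = 35.2 × (22.7 − 5.23) / 3.328 = 184.8 W

185 W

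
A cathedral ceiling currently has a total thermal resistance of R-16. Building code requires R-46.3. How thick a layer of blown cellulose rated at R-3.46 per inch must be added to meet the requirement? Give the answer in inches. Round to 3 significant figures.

ΔR = 46.3 − 16 = 30.3 ft²·°F·h/BTU
L = ΔR / (R/in) = 30.3/3.46 = 8.757 in

8.76 in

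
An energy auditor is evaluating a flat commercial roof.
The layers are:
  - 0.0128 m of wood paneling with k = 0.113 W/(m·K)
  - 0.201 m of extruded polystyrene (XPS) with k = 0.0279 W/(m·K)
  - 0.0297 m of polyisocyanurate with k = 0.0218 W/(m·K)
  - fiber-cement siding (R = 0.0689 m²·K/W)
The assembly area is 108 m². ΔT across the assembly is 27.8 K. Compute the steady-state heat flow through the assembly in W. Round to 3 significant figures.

0.0128/0.113 = 0.1133
0.201/0.0279 = 7.204
0.0297/0.0218 = 1.362
R_total = 0.1133 + 7.204 + 1.362 + 0.0689 = 8.749 m²·K/W
Q = A·ΔT/R = 108 × 27.8 / 8.749 = 343.2 W

343 W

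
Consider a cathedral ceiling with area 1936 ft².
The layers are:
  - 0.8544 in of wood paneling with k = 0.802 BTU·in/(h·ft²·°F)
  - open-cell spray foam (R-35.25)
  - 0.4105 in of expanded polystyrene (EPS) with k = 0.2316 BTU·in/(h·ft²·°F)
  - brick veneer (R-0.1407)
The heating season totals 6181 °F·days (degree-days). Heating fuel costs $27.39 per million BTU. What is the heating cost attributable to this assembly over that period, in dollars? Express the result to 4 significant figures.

0.8544/0.802 = 1.0653
0.4105/0.2316 = 1.7725
R_total = 1.0653 + 35.25 + 1.7725 + 0.1407 = 38.228 ft²·°F·h/BTU
E = A × HDD × 24 / R = 1936 × 6181 × 24 / 38.228 = 7512600 BTU
Cost = 7512600/10⁶ × 27.39 = $205.77

205.8 dollars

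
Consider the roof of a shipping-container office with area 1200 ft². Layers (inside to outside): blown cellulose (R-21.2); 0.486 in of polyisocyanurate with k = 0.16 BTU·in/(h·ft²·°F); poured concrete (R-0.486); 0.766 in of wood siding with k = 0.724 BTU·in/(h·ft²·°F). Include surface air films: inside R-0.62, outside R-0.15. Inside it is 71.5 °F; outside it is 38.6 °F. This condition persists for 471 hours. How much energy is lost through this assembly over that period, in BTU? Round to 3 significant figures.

0.486/0.16 = 3.037
0.766/0.724 = 1.058
R_total = 0.62 + 21.2 + 3.037 + 0.486 + 1.058 + 0.15 = 26.55 ft²·°F·h/BTU
Q = 1200 × (71.5 − 38.6) / 26.55 = 1487 BTU/h
E = 1487 × 471 = 700300 BTU

700000 BTU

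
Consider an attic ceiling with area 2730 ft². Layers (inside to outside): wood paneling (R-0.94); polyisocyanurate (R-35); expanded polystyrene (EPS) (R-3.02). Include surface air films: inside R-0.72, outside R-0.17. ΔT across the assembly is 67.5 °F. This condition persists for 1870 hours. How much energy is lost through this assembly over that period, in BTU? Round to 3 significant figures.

R_total = 0.72 + 0.94 + 35 + 3.02 + 0.17 = 39.85 ft²·°F·h/BTU
Q = 2730 × 67.5 / 39.85 = 4624 BTU/h
E = 4624 × 1870 = 8647000 BTU

8650000 BTU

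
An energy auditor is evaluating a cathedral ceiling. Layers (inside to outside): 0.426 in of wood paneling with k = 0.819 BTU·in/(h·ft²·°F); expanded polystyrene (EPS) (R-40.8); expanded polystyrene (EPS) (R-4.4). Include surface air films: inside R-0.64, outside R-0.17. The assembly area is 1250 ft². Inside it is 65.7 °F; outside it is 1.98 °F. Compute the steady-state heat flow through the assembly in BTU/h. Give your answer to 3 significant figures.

1710 BTU/h

0.426/0.819 = 0.5201
R_total = 0.64 + 0.5201 + 40.8 + 4.4 + 0.17 = 46.53 ft²·°F·h/BTU
Q = A·ΔT/R = 1250 × (65.7 − 1.98) / 46.53 = 1712 BTU/h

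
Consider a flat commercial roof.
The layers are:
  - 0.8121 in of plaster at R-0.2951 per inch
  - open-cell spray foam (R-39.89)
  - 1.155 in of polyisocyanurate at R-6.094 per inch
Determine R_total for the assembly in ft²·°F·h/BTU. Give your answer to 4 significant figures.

0.8121 × 0.2951 = 0.23965
1.155 × 6.094 = 7.0386
R_total = 0.23965 + 39.89 + 7.0386 = 47.168 ft²·°F·h/BTU

47.17 ft²·°F·h/BTU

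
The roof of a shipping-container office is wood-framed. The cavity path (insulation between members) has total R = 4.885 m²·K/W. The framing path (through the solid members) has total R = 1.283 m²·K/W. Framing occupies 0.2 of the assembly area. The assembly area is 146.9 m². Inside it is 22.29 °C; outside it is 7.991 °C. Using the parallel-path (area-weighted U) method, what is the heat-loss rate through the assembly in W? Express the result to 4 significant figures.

671.4 W

U_eff = 0.8/4.885 + 0.2/1.283 = 0.16377 + 0.15588 = 0.31965
R_eff = 1/U_eff = 3.1284 m²·K/W
Q = 146.9 × (22.29 − 7.991) / 3.1284 = 671.43 W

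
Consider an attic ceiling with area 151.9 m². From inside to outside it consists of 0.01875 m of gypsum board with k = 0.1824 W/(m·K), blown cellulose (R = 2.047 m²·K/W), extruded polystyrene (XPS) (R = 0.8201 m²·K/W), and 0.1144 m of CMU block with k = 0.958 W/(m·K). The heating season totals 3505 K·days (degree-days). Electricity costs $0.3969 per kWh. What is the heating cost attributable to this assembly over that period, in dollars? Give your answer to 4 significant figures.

1642 dollars

0.01875/0.1824 = 0.1028
0.1144/0.958 = 0.11942
R_total = 0.1028 + 2.047 + 0.8201 + 0.11942 = 3.0893 m²·K/W
E = A × HDD × 24 / R / 1000 = 151.9 × 3505 × 24 / 3.0893 / 1000 = 4136.1 kWh
Cost = 4136.1 × 0.3969 = $1641.6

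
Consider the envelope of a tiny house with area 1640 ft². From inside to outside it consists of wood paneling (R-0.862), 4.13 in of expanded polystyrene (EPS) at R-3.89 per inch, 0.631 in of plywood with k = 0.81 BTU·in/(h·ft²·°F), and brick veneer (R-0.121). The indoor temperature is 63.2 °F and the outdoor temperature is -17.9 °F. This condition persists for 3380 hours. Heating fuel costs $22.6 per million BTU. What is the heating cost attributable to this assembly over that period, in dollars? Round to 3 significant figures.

4.13 × 3.89 = 16.07
0.631/0.81 = 0.779
R_total = 0.862 + 16.07 + 0.779 + 0.121 = 17.83 ft²·°F·h/BTU
Q = 1640 × (63.2 − (-17.9)) / 17.83 = 7461 BTU/h
E = 7461 × 3380 = 25220000 BTU
Cost = 25220000/10⁶ × 22.6 = $569.9

570 dollars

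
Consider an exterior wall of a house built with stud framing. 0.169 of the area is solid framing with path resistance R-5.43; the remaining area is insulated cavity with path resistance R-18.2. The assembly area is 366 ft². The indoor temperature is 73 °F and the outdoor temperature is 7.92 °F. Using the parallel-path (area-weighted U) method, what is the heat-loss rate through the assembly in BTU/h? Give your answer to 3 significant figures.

1830 BTU/h

U_eff = 0.831/18.2 + 0.169/5.43 = 0.04566 + 0.03112 = 0.07678
R_eff = 1/U_eff = 13.02 ft²·°F·h/BTU
Q = 366 × (73 − 7.92) / 13.02 = 1829 BTU/h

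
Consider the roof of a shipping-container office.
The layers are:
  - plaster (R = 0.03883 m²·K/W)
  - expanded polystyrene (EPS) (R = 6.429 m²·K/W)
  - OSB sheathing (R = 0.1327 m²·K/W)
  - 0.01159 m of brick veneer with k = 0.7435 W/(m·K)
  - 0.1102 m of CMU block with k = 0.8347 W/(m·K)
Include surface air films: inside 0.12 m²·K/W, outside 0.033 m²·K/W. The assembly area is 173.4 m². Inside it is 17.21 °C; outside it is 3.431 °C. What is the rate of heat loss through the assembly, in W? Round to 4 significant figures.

346.2 W

0.01159/0.7435 = 0.015588
0.1102/0.8347 = 0.13202
R_total = 0.12 + 0.03883 + 6.429 + 0.1327 + 0.015588 + 0.13202 + 0.033 = 6.9011 m²·K/W
Q = A·ΔT/R = 173.4 × (17.21 − 3.431) / 6.9011 = 346.21 W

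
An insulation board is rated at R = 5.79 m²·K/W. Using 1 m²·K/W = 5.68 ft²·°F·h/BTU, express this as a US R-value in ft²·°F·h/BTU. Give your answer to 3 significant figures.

R_US = 5.79 × 5.68 = 32.89

32.9 ft²·°F·h/BTU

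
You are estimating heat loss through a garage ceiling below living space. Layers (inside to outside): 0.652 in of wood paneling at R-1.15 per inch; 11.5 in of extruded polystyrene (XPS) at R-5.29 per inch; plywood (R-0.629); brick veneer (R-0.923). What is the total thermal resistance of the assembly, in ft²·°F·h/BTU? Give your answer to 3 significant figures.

63.1 ft²·°F·h/BTU

0.652 × 1.15 = 0.7498
11.5 × 5.29 = 60.84
R_total = 0.7498 + 60.84 + 0.629 + 0.923 = 63.14 ft²·°F·h/BTU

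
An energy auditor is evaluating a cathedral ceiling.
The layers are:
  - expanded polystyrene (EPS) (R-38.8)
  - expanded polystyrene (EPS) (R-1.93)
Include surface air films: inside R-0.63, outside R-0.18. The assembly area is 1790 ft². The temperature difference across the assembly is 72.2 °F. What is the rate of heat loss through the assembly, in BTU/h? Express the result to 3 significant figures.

3110 BTU/h

R_total = 0.63 + 38.8 + 1.93 + 0.18 = 41.54 ft²·°F·h/BTU
Q = A·ΔT/R = 1790 × 72.2 / 41.54 = 3111 BTU/h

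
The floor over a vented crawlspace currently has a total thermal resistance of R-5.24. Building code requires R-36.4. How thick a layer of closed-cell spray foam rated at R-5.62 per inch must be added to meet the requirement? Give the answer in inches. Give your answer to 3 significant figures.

ΔR = 36.4 − 5.24 = 31.16 ft²·°F·h/BTU
L = ΔR / (R/in) = 31.16/5.62 = 5.544 in

5.54 in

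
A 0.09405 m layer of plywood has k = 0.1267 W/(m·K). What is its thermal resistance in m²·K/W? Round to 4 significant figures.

R = L/k = 0.09405/0.1267 = 0.7423 m²·K/W

0.7423 m²·K/W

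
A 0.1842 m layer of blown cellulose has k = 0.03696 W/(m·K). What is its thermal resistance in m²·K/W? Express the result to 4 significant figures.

R = L/k = 0.1842/0.03696 = 4.9838 m²·K/W

4.984 m²·K/W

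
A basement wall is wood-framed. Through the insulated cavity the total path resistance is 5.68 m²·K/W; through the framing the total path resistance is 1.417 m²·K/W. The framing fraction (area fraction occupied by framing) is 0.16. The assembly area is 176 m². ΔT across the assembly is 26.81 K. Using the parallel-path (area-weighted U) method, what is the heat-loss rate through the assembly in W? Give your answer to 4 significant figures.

U_eff = 0.84/5.68 + 0.16/1.417 = 0.14789 + 0.11291 = 0.2608
R_eff = 1/U_eff = 3.8343 m²·K/W
Q = 176 × 26.81 / 3.8343 = 1230.6 W

1231 W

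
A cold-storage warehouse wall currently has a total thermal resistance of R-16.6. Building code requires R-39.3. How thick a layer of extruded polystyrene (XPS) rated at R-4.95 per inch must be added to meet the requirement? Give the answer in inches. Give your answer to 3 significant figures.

4.59 in

ΔR = 39.3 − 16.6 = 22.7 ft²·°F·h/BTU
L = ΔR / (R/in) = 22.7/4.95 = 4.586 in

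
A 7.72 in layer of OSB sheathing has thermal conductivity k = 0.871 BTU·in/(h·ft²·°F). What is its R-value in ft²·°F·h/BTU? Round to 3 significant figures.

R = L/k = 7.72/0.871 = 8.863 ft²·°F·h/BTU

8.86 ft²·°F·h/BTU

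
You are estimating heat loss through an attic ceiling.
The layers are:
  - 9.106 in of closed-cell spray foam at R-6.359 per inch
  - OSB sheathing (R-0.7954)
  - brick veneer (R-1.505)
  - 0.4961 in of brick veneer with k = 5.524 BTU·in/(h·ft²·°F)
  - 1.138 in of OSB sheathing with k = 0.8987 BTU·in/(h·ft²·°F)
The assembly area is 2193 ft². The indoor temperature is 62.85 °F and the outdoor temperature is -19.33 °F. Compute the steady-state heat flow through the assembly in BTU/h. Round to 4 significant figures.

9.106 × 6.359 = 57.905
0.4961/5.524 = 0.089808
1.138/0.8987 = 1.2663
R_total = 57.905 + 0.7954 + 1.505 + 0.089808 + 1.2663 = 61.562 ft²·°F·h/BTU
Q = A·ΔT/R = 2193 × (62.85 − (-19.33)) / 61.562 = 2927.5 BTU/h

2927 BTU/h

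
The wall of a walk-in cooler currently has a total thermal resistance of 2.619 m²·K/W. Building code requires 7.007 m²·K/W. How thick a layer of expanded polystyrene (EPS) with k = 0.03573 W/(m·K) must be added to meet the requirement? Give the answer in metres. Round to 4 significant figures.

0.1568 m

ΔR = 7.007 − 2.619 = 4.388 m²·K/W
L = ΔR × k = 4.388 × 0.03573 = 0.15678 m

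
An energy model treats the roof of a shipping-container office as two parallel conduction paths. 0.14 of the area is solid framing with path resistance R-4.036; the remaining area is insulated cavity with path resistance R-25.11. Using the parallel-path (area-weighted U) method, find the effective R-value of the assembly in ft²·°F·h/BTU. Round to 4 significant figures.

U_eff = 0.86/25.11 + 0.14/4.036 = 0.034249 + 0.034688 = 0.068937
R_eff = 1/U_eff = 14.506 ft²·°F·h/BTU

14.51 ft²·°F·h/BTU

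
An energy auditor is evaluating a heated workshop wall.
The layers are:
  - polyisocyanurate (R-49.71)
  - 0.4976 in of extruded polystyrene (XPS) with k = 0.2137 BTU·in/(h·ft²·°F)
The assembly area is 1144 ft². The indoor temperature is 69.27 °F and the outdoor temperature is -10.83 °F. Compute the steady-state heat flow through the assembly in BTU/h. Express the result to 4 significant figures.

1761 BTU/h

0.4976/0.2137 = 2.3285
R_total = 49.71 + 2.3285 = 52.038 ft²·°F·h/BTU
Q = A·ΔT/R = 1144 × (69.27 − (-10.83)) / 52.038 = 1760.9 BTU/h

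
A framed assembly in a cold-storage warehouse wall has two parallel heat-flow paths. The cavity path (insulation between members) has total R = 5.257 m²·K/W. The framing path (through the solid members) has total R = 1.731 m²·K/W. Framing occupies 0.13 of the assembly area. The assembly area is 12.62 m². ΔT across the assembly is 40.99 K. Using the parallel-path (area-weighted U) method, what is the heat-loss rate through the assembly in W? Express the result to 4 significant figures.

124.5 W

U_eff = 0.87/5.257 + 0.13/1.731 = 0.16549 + 0.075101 = 0.24059
R_eff = 1/U_eff = 4.1564 m²·K/W
Q = 12.62 × 40.99 / 4.1564 = 124.46 W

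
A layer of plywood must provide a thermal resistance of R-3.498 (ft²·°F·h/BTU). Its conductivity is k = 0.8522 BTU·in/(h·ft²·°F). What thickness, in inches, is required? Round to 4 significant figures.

L = R × k = 3.498 × 0.8522 = 2.981 in

2.981 in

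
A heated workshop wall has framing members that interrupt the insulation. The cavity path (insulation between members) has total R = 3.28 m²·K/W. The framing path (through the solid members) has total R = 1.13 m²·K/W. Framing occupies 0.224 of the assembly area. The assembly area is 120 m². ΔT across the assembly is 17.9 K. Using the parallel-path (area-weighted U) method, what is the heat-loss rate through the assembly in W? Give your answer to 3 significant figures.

U_eff = 0.776/3.28 + 0.224/1.13 = 0.2366 + 0.1982 = 0.4348
R_eff = 1/U_eff = 2.3 m²·K/W
Q = 120 × 17.9 / 2.3 = 934 W

934 W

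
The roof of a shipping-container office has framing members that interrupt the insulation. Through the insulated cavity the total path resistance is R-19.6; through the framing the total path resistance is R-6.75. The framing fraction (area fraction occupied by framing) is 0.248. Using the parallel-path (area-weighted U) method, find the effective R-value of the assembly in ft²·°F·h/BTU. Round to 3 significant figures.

U_eff = 0.752/19.6 + 0.248/6.75 = 0.03837 + 0.03674 = 0.07511
R_eff = 1/U_eff = 13.31 ft²·°F·h/BTU

13.3 ft²·°F·h/BTU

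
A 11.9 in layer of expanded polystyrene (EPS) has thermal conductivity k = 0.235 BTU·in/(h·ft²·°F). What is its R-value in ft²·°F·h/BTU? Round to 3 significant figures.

R = L/k = 11.9/0.235 = 50.64 ft²·°F·h/BTU

50.6 ft²·°F·h/BTU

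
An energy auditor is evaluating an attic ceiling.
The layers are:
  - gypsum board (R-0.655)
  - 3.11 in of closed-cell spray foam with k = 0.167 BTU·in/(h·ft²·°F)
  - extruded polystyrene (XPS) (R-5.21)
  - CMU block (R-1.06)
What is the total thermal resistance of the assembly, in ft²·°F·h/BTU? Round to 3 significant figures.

25.5 ft²·°F·h/BTU

3.11/0.167 = 18.62
R_total = 0.655 + 18.62 + 5.21 + 1.06 = 25.55 ft²·°F·h/BTU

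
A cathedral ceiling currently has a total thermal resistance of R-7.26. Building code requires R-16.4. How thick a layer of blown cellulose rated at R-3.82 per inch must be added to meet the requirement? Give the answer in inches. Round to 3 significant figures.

2.39 in

ΔR = 16.4 − 7.26 = 9.14 ft²·°F·h/BTU
L = ΔR / (R/in) = 9.14/3.82 = 2.393 in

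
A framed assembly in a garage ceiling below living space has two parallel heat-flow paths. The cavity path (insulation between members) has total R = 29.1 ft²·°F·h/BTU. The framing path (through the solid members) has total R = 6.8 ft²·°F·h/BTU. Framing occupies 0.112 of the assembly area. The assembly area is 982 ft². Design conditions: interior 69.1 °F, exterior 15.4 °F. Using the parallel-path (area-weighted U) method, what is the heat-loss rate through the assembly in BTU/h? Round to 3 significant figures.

2480 BTU/h

U_eff = 0.888/29.1 + 0.112/6.8 = 0.03052 + 0.01647 = 0.04699
R_eff = 1/U_eff = 21.28 ft²·°F·h/BTU
Q = 982 × (69.1 − 15.4) / 21.28 = 2478 BTU/h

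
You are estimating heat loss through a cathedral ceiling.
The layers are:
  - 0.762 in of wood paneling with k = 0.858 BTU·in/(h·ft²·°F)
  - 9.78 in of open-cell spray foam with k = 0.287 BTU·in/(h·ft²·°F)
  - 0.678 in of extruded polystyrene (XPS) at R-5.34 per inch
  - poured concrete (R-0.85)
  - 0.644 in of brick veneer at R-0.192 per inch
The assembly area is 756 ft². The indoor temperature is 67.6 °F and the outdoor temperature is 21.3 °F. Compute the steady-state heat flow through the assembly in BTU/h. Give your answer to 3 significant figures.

0.762/0.858 = 0.8881
9.78/0.287 = 34.08
0.678 × 5.34 = 3.621
0.644 × 0.192 = 0.1236
R_total = 0.8881 + 34.08 + 3.621 + 0.85 + 0.1236 = 39.56 ft²·°F·h/BTU
Q = A·ΔT/R = 756 × (67.6 − 21.3) / 39.56 = 884.8 BTU/h

885 BTU/h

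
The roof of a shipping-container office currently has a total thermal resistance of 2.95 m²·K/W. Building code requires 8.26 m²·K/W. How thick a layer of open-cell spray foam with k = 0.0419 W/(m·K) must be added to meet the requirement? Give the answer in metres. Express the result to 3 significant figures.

0.222 m

ΔR = 8.26 − 2.95 = 5.31 m²·K/W
L = ΔR × k = 5.31 × 0.0419 = 0.2225 m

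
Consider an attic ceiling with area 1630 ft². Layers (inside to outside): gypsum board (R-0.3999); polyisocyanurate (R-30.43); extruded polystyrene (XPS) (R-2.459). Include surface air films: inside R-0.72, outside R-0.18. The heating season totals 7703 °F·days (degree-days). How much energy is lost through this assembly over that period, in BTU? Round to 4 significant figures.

8814000 BTU

R_total = 0.72 + 0.3999 + 30.43 + 2.459 + 0.18 = 34.189 ft²·°F·h/BTU
E = A × HDD × 24 / R = 1630 × 7703 × 24 / 34.189 = 8814000 BTU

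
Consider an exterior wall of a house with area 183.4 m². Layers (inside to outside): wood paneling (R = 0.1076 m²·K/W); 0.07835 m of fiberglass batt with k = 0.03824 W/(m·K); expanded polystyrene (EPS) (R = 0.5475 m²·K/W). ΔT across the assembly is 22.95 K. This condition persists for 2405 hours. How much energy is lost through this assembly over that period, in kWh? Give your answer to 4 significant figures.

0.07835/0.03824 = 2.0489
R_total = 0.1076 + 2.0489 + 0.5475 = 2.704 m²·K/W
Q = 183.4 × 22.95 / 2.704 = 1556.6 W
E = 1556.6 W × 2405 h / 1000 = 3743.6 kWh

3744 kWh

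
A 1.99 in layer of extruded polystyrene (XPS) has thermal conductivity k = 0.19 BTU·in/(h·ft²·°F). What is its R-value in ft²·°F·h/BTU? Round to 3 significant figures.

10.5 ft²·°F·h/BTU

R = L/k = 1.99/0.19 = 10.47 ft²·°F·h/BTU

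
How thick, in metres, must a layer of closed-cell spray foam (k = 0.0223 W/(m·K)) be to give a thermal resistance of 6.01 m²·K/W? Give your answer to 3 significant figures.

L = R·k = 6.01 × 0.0223 = 0.134 m

0.134 m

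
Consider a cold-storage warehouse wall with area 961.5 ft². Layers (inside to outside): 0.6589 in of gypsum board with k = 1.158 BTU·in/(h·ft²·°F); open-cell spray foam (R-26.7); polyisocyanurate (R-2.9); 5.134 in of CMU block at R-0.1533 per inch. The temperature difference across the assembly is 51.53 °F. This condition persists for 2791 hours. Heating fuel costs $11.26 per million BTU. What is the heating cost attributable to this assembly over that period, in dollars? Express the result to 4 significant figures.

50.30 dollars

0.6589/1.158 = 0.569
5.134 × 0.1533 = 0.78704
R_total = 0.569 + 26.7 + 2.9 + 0.78704 = 30.956 ft²·°F·h/BTU
Q = 961.5 × 51.53 / 30.956 = 1600.5 BTU/h
E = 1600.5 × 2791 = 4467100 BTU
Cost = 4467100/10⁶ × 11.26 = $50.299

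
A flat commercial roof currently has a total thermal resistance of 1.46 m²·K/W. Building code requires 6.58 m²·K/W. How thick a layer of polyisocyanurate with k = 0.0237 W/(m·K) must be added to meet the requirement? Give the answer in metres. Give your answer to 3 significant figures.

0.121 m

ΔR = 6.58 − 1.46 = 5.12 m²·K/W
L = ΔR × k = 5.12 × 0.0237 = 0.1213 m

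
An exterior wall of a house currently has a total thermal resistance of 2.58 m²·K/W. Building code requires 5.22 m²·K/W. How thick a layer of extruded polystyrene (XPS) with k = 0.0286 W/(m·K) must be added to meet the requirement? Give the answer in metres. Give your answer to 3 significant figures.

0.0755 m

ΔR = 5.22 − 2.58 = 2.64 m²·K/W
L = ΔR × k = 2.64 × 0.0286 = 0.0755 m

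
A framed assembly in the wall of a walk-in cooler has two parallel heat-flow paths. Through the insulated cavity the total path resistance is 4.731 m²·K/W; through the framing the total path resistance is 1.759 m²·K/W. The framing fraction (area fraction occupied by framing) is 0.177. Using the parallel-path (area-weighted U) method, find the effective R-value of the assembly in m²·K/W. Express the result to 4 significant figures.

3.642 m²·K/W

U_eff = 0.823/4.731 + 0.177/1.759 = 0.17396 + 0.10063 = 0.27458
R_eff = 1/U_eff = 3.6419 m²·K/W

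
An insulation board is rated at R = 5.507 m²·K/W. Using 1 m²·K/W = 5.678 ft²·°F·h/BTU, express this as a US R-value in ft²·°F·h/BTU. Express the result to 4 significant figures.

R_US = 5.507 × 5.678 = 31.269

31.27 ft²·°F·h/BTU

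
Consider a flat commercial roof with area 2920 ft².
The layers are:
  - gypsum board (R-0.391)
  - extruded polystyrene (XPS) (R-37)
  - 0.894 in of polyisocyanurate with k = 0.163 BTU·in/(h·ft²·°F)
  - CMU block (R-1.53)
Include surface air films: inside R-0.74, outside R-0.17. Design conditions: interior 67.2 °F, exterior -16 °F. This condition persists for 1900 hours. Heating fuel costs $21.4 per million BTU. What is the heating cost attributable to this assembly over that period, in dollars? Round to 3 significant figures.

0.894/0.163 = 5.485
R_total = 0.74 + 0.391 + 37 + 5.485 + 1.53 + 0.17 = 45.32 ft²·°F·h/BTU
Q = 2920 × (67.2 − (-16)) / 45.32 = 5361 BTU/h
E = 5361 × 1900 = 10190000 BTU
Cost = 10190000/10⁶ × 21.4 = $218

218 dollars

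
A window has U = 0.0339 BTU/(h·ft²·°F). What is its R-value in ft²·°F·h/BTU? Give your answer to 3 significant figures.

29.5 ft²·°F·h/BTU

R = 1/U = 1/0.0339 = 29.5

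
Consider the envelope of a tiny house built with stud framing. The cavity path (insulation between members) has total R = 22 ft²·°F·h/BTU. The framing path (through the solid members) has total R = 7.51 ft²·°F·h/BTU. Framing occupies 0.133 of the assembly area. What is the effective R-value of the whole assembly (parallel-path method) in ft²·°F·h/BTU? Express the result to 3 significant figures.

U_eff = 0.867/22 + 0.133/7.51 = 0.03941 + 0.01771 = 0.05712
R_eff = 1/U_eff = 17.51 ft²·°F·h/BTU

17.5 ft²·°F·h/BTU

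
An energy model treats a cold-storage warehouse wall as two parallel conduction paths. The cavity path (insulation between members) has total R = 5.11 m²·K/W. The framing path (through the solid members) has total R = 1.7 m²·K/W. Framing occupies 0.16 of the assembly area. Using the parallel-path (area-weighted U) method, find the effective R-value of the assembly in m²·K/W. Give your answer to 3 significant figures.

U_eff = 0.84/5.11 + 0.16/1.7 = 0.1644 + 0.09412 = 0.2585
R_eff = 1/U_eff = 3.868 m²·K/W

3.87 m²·K/W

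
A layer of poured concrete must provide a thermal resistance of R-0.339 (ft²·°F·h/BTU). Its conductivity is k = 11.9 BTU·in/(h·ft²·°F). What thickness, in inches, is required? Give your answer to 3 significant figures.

4.03 in

L = R × k = 0.339 × 11.9 = 4.034 in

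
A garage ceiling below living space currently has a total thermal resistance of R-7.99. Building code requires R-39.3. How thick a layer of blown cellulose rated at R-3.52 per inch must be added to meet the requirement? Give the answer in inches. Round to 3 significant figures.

8.89 in

ΔR = 39.3 − 7.99 = 31.31 ft²·°F·h/BTU
L = ΔR / (R/in) = 31.31/3.52 = 8.895 in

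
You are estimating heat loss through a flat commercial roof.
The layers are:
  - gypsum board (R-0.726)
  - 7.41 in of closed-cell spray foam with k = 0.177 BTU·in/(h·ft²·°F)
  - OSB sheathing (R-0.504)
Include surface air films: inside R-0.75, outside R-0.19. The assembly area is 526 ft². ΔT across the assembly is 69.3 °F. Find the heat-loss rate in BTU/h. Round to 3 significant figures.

828 BTU/h

7.41/0.177 = 41.86
R_total = 0.75 + 0.726 + 41.86 + 0.504 + 0.19 = 44.03 ft²·°F·h/BTU
Q = A·ΔT/R = 526 × 69.3 / 44.03 = 827.8 BTU/h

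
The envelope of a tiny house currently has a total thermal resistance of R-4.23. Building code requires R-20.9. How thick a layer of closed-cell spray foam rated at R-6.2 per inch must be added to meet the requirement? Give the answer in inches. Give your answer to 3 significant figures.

2.69 in

ΔR = 20.9 − 4.23 = 16.67 ft²·°F·h/BTU
L = ΔR / (R/in) = 16.67/6.2 = 2.689 in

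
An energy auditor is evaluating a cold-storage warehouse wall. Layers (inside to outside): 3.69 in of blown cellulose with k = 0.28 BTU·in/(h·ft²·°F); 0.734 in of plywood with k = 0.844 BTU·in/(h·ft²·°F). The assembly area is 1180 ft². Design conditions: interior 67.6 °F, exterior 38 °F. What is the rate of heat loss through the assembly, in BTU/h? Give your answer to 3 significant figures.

2490 BTU/h

3.69/0.28 = 13.18
0.734/0.844 = 0.8697
R_total = 13.18 + 0.8697 = 14.05 ft²·°F·h/BTU
Q = A·ΔT/R = 1180 × (67.6 − 38) / 14.05 = 2486 BTU/h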